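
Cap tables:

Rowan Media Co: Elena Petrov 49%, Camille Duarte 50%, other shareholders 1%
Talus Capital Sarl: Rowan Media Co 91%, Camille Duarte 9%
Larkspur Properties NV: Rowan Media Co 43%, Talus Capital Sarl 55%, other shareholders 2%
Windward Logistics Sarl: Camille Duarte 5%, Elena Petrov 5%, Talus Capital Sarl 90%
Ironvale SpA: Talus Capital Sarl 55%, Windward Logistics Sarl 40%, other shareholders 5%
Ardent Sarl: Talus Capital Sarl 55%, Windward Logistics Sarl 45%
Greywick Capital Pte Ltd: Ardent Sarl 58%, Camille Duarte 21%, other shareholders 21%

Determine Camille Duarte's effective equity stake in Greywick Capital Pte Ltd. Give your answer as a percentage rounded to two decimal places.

52.49%

Camille reaches Greywick along 6 paths.
Via Rowan → Talus → Ardent: 50% × 91% × 55% × 58% = 14.5145%.
Via Talus → Ardent: 9% × 55% × 58% = 2.871%.
Via Windward → Ardent: 5% × 45% × 58% = 1.305%.
Via Rowan → Talus → Windward → Ardent: 50% × 91% × 90% × 45% × 58% = 10.68795%.
Via Talus → Windward → Ardent: 9% × 90% × 45% × 58% = 2.1141%.
Direct stake: 21% = 21%.
Total: 14.5145% + 2.871% + 1.305% + 10.68795% + 2.1141% + 21% = 52.49255%.
Rounded: 52.49%.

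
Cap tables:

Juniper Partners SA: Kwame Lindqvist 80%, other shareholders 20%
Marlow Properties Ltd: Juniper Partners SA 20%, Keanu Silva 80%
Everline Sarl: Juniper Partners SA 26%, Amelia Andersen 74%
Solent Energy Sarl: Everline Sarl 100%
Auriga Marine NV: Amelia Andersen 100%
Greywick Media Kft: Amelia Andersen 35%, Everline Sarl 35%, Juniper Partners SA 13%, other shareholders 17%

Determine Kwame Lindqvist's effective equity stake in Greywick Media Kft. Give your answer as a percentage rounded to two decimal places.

17.68%

Kwame reaches Greywick along 2 paths.
Via Juniper → Everline: 80% × 26% × 35% = 7.28%.
Via Juniper: 80% × 13% = 10.4%.
Total: 7.28% + 10.4% = 17.68%.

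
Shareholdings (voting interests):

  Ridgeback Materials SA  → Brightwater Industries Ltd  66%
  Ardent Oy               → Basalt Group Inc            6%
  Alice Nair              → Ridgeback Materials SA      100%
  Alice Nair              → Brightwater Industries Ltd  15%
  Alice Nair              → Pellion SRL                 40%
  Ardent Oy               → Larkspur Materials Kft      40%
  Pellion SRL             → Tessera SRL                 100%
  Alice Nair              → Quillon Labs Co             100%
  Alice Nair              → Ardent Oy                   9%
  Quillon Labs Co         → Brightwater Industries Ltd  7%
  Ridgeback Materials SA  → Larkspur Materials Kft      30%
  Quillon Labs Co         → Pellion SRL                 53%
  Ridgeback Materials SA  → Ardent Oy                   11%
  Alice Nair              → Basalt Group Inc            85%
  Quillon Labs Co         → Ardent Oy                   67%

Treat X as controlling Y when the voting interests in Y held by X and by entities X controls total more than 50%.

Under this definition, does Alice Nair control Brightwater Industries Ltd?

Alice holds 100% of Ridgeback, so Alice controls Ridgeback.
Alice holds 100% of Quillon, so Alice controls Quillon.
Ridgeback and Quillon and Alice together hold 66% + 7% + 15% = 88% of Brightwater, so Alice controls Brightwater.

Yes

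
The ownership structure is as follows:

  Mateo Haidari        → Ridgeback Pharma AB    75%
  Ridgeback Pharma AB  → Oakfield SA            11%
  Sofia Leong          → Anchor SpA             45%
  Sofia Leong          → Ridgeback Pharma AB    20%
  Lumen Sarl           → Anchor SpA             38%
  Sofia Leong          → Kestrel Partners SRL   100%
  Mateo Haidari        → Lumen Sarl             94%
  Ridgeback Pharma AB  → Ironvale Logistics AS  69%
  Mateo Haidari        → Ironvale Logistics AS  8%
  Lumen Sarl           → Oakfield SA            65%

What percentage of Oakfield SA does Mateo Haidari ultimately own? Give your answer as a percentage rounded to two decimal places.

Mateo reaches Oakfield along 2 paths.
Via Ridgeback: 75% × 11% = 8.25%.
Via Lumen: 94% × 65% = 61.1%.
Total: 8.25% + 61.1% = 69.35%.

69.35%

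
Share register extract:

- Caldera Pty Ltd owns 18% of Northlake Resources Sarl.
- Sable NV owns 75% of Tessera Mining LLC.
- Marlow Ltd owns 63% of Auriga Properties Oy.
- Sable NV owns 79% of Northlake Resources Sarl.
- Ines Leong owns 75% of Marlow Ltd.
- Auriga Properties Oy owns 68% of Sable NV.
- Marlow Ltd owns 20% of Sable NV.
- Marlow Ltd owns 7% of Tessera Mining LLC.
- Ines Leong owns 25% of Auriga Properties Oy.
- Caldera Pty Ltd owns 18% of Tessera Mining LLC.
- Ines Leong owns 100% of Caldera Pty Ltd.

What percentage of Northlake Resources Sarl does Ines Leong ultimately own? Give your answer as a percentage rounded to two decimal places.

68.66%

Ines reaches Northlake along 4 paths.
Via Caldera: 100% × 18% = 18%.
Via Auriga → Sable: 25% × 68% × 79% = 13.43%.
Via Marlow → Auriga → Sable: 75% × 63% × 68% × 79% = 25.3827%.
Via Marlow → Sable: 75% × 20% × 79% = 11.85%.
Total: 18% + 13.43% + 25.3827% + 11.85% = 68.6627%.
Rounded: 68.66%.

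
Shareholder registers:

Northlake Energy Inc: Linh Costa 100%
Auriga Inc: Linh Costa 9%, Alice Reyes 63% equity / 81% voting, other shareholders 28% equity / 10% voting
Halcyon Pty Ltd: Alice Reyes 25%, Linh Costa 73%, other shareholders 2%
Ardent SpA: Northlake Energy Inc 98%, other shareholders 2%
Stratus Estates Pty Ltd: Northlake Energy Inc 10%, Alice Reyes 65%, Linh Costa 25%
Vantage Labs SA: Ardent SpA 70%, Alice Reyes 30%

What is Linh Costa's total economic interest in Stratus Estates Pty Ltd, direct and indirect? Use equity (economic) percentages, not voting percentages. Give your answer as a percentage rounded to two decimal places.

Linh reaches Stratus along 2 paths.
Via Northlake: 100% × 10% = 10%.
Direct stake: 25% = 25%.
Total: 10% + 25% = 35%.
Rounded: 35.00%.

35.00%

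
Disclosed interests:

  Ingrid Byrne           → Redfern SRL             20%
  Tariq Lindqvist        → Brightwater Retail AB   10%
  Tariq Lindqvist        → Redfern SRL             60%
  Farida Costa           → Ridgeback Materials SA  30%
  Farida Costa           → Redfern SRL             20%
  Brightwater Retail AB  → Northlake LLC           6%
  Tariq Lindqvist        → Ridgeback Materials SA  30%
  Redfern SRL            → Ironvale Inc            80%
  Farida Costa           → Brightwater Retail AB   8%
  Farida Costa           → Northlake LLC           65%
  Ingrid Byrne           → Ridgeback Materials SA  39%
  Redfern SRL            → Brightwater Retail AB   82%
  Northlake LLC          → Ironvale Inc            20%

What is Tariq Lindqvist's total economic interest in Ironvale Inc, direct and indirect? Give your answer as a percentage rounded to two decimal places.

48.71%

Tariq reaches Ironvale along 3 paths.
Via Redfern: 60% × 80% = 48%.
Via Redfern → Brightwater → Northlake: 60% × 82% × 6% × 20% = 0.5904%.
Via Brightwater → Northlake: 10% × 6% × 20% = 0.12%.
Total: 48% + 0.5904% + 0.12% = 48.7104%.
Rounded: 48.71%.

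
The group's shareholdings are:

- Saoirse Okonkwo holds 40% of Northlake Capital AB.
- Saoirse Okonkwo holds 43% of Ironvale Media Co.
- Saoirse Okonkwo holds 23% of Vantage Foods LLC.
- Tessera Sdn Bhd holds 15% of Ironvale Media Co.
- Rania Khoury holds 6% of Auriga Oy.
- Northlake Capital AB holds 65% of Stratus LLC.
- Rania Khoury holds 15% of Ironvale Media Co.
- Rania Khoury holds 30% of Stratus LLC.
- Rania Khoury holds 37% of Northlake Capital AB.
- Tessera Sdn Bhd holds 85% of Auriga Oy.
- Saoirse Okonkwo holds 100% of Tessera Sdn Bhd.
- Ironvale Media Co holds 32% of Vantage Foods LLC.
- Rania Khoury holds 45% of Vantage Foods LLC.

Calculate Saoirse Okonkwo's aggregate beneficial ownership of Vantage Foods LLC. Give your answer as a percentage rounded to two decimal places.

41.56%

Saoirse reaches Vantage along 3 paths.
Via Ironvale: 43% × 32% = 13.76%.
Via Tessera → Ironvale: 100% × 15% × 32% = 4.8%.
Direct stake: 23% = 23%.
Total: 13.76% + 4.8% + 23% = 41.56%.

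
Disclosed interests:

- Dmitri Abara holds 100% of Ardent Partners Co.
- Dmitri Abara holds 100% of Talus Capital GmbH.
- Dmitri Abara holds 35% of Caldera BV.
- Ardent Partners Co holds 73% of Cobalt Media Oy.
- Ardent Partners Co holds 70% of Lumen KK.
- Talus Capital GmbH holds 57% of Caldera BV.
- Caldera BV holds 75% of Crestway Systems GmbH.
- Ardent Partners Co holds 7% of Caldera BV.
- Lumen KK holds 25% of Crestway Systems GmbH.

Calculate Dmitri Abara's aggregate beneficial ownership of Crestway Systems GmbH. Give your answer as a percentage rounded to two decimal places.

Dmitri reaches Crestway along 4 paths.
Via Ardent → Lumen: 100% × 70% × 25% = 17.5%.
Via Talus → Caldera: 100% × 57% × 75% = 42.75%.
Via Caldera: 35% × 75% = 26.25%.
Via Ardent → Caldera: 100% × 7% × 75% = 5.25%.
Total: 17.5% + 42.75% + 26.25% + 5.25% = 91.75%.

91.75%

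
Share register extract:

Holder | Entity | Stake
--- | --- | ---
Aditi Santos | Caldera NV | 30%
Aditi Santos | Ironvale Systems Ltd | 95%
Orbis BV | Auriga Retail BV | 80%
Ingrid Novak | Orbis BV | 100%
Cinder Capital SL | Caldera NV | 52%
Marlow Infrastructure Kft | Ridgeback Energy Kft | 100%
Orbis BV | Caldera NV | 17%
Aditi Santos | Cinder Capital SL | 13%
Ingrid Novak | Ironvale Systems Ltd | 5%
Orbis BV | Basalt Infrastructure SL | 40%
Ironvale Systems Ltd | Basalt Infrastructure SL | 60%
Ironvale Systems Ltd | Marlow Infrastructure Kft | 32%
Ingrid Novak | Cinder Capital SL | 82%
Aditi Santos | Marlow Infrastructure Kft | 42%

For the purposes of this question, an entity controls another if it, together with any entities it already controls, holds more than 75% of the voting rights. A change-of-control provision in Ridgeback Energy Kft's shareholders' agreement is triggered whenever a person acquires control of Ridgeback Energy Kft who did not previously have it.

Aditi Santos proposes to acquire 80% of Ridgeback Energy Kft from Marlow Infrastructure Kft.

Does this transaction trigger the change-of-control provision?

Yes

The purchase adds only to Aditi's holdings (Marlow's stake shrinks), so Aditi is the only person who could newly come to control Ridgeback.
Aditi holds 95% of Ironvale, so Aditi controls Ironvale.
Neither Aditi nor any entity Aditi controls holds any voting interest in Ridgeback.
So before the transaction, Aditi does not control Ridgeback.
After the purchase, Aditi holds 80% of Ridgeback directly, and Marlow's stake falls to 20%.
Aditi holds 80% of Ridgeback, so Aditi controls Ridgeback.
Aditi did not control Ridgeback before and does after, so the clause is triggered.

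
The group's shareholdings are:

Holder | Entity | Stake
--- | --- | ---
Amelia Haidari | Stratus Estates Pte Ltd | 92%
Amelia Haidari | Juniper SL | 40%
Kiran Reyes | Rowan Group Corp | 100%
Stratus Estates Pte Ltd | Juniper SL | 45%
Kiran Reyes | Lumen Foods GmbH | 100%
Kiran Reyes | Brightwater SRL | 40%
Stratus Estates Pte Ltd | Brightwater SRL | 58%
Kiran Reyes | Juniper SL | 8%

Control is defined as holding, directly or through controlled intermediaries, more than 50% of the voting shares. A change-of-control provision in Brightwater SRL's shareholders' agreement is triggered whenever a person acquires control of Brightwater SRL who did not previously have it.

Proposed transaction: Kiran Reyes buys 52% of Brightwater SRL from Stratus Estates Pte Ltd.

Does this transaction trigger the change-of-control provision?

Yes

The purchase adds only to Kiran's holdings (Stratus's stake shrinks), so Kiran is the only person who could newly come to control Brightwater.
Kiran holds 100% of Rowan, so Kiran controls Rowan.
Kiran holds 100% of Lumen, so Kiran controls Lumen.
In Brightwater, Kiran's side holds only 40%, not > 50%.
So before the transaction, Kiran does not control Brightwater.
After the purchase, Kiran's direct stake in Brightwater rises to 40% + 52% = 92%, and Stratus's stake falls to 6%.
Kiran holds 92% of Brightwater, so Kiran controls Brightwater.
Kiran did not control Brightwater before and does after, so the clause is triggered.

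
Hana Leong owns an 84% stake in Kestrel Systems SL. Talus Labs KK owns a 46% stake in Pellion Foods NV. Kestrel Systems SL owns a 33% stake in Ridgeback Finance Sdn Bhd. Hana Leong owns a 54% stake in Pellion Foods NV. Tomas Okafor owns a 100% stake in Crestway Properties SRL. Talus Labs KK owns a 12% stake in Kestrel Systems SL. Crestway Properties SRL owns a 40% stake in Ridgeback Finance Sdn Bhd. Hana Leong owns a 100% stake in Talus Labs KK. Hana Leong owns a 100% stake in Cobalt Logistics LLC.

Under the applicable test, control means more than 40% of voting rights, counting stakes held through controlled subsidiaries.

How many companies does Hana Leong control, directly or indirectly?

Hana holds 100% of Talus, so Hana controls Talus.
Hana holds 100% of Cobalt, so Hana controls Cobalt.
Hana and Talus together hold 54% + 46% = 100% of Pellion, so Hana controls Pellion.
Hana and Talus together hold 84% + 12% = 96% of Kestrel, so Hana controls Kestrel.
No other company's threshold is met.
Hana controls 4 companies.

4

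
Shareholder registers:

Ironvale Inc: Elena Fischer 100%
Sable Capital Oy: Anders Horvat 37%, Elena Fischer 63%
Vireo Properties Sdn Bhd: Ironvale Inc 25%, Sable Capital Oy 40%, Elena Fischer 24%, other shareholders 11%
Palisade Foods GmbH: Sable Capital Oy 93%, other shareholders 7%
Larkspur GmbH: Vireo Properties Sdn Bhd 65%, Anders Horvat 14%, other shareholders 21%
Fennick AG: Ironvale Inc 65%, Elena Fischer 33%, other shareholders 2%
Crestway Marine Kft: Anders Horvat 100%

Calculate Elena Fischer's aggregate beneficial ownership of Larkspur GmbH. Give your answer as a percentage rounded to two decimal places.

Elena reaches Larkspur along 3 paths.
Via Ironvale → Vireo: 100% × 25% × 65% = 16.25%.
Via Sable → Vireo: 63% × 40% × 65% = 16.38%.
Via Vireo: 24% × 65% = 15.6%.
Total: 16.25% + 16.38% + 15.6% = 48.23%.

48.23%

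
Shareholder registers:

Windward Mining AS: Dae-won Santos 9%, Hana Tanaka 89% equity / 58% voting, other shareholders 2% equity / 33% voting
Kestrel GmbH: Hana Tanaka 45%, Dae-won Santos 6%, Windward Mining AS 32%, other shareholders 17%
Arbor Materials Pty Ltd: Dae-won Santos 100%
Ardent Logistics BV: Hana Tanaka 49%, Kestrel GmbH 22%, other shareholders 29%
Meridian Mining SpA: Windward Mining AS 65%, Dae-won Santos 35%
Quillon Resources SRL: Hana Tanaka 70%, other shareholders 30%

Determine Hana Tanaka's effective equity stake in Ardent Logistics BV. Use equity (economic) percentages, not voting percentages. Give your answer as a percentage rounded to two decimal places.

65.17%

Hana reaches Ardent along 3 paths.
Direct stake: 49% = 49%.
Via Kestrel: 45% × 22% = 9.9%.
Via Windward → Kestrel: 89% × 32% × 22% = 6.2656%.
Total: 49% + 9.9% + 6.2656% = 65.1656%.
Rounded: 65.17%.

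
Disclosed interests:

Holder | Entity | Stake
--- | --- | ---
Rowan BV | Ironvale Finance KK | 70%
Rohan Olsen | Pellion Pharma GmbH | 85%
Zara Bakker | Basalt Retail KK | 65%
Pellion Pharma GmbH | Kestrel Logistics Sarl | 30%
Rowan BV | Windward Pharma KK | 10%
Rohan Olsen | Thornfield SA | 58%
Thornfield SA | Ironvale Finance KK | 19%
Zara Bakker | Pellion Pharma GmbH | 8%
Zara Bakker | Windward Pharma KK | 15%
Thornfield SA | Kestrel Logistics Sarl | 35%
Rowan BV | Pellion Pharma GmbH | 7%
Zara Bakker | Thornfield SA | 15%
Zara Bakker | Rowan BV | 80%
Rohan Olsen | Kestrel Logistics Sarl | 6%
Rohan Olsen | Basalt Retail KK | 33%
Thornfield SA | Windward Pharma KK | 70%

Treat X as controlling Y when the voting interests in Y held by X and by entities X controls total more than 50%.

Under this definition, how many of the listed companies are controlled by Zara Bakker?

3

Zara holds 80% of Rowan, so Zara controls Rowan.
Zara holds 65% of Basalt, so Zara controls Basalt.
Rowan holds 70% of Ironvale, so Zara controls Ironvale.
No other company's threshold is met.
Zara controls 3 companies.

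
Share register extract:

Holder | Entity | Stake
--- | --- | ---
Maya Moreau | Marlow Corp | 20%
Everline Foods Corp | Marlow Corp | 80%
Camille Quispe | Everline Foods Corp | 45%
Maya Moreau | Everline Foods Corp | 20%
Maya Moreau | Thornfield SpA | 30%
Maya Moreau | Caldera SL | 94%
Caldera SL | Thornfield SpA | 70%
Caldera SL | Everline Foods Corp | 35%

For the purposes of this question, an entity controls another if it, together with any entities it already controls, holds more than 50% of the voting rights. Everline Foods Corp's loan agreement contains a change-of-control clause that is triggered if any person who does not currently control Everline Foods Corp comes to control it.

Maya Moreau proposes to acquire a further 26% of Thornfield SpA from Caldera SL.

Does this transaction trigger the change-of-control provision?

The purchase adds only to Maya's holdings (Caldera's stake shrinks), so Maya is the only person who could newly come to control Everline.
Maya holds 94% of Caldera, so Maya controls Caldera.
Maya and Caldera together hold 20% + 35% = 55% of Everline, so Maya controls Everline.
So Maya already controls Everline before the transaction.
After the purchase, Maya's direct stake in Thornfield rises to 30% + 26% = 56%, and Caldera's stake falls to 44%.
Maya controlled Everline already, so this is not a new person acquiring control; every other person's position is unchanged or reduced.
No new person acquires control, so the clause is not triggered.

No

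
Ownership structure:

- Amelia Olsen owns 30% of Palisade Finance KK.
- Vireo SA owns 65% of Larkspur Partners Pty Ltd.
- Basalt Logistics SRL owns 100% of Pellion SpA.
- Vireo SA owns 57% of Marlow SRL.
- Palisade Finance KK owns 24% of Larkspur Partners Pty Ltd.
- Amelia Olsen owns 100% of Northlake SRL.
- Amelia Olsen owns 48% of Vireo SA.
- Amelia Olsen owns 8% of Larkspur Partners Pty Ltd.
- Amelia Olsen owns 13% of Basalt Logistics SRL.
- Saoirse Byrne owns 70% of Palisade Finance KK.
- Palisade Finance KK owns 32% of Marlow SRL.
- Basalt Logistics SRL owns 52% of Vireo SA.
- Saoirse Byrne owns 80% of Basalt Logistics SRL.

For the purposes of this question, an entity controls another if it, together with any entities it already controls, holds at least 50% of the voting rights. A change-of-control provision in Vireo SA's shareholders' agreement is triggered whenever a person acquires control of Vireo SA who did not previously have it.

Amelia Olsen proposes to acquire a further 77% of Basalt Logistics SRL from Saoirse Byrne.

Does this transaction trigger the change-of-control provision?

Yes

The purchase adds only to Amelia's holdings (Saoirse's stake shrinks), so Amelia is the only person who could newly come to control Vireo.
Amelia holds 100% of Northlake, so Amelia controls Northlake.
In Vireo, Amelia's side holds only 48%, not ≥ 50%.
So before the transaction, Amelia does not control Vireo.
After the purchase, Amelia's direct stake in Basalt rises to 13% + 77% = 90%, and Saoirse's stake falls to 3%.
Amelia holds 90% of Basalt, so Amelia controls Basalt.
Amelia and Basalt together hold 48% + 52% = 100% of Vireo, so Amelia controls Vireo.
Amelia did not control Vireo before and does after, so the clause is triggered.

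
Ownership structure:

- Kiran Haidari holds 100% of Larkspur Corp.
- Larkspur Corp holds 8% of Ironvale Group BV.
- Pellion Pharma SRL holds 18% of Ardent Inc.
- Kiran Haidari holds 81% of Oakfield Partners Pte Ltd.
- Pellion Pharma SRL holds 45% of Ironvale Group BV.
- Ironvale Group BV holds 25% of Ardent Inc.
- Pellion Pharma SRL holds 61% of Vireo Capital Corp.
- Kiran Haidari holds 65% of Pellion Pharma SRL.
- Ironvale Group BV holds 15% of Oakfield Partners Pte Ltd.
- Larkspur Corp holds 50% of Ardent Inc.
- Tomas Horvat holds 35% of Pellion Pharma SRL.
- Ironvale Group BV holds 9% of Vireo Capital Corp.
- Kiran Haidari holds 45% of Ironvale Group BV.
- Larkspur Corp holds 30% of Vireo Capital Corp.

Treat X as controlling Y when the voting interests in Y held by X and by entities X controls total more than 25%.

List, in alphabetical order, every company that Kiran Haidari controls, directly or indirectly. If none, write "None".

Ardent Inc, Ironvale Group BV, Larkspur Corp, Oakfield Partners Pte Ltd, Pellion Pharma SRL, Vireo Capital Corp

Kiran holds 100% of Larkspur, so Kiran controls Larkspur.
Kiran holds 65% of Pellion, so Kiran controls Pellion.
Pellion and Larkspur and Kiran together hold 45% + 8% + 45% = 98% of Ironvale, so Kiran controls Ironvale.
Ironvale and Pellion and Larkspur together hold 25% + 18% + 50% = 93% of Ardent, so Kiran controls Ardent.
Kiran and Ironvale together hold 81% + 15% = 96% of Oakfield, so Kiran controls Oakfield.
Pellion and Ironvale and Larkspur together hold 61% + 9% + 30% = 100% of Vireo, so Kiran controls Vireo.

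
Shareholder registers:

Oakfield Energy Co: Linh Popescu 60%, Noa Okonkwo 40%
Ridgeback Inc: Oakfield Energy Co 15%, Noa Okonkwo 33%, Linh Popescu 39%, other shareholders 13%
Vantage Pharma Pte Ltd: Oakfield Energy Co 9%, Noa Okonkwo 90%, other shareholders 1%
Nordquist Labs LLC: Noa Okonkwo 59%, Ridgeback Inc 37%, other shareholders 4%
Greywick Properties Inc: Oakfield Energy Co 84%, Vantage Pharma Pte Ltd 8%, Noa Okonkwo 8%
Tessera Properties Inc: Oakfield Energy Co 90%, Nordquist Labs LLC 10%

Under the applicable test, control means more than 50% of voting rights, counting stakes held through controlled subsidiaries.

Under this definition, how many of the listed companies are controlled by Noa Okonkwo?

2

Noa holds 90% of Vantage, so Noa controls Vantage.
Noa holds 59% of Nordquist, so Noa controls Nordquist.
No other company's threshold is met.
Noa controls 2 companies.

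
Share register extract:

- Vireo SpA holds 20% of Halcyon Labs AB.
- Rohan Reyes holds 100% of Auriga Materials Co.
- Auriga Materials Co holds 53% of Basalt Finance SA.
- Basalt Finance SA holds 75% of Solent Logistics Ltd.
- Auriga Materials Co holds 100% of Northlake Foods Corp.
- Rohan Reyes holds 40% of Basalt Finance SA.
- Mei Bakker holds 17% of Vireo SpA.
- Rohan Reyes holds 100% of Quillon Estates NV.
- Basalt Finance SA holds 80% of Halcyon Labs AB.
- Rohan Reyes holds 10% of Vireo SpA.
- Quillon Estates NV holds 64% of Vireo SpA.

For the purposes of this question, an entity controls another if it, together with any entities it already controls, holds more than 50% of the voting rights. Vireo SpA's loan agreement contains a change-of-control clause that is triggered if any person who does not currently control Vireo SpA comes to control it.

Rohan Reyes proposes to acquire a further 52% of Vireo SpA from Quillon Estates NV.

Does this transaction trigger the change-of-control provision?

No

The purchase adds only to Rohan's holdings (Quillon's stake shrinks), so Rohan is the only person who could newly come to control Vireo.
Rohan holds 100% of Quillon, so Rohan controls Quillon.
Quillon and Rohan together hold 64% + 10% = 74% of Vireo, so Rohan controls Vireo.
So Rohan already controls Vireo before the transaction.
After the purchase, Rohan's direct stake in Vireo rises to 10% + 52% = 62%, and Quillon's stake falls to 12%.
Rohan controlled Vireo already, so this is not a new person acquiring control; every other person's position is unchanged or reduced.
No new person acquires control, so the clause is not triggered.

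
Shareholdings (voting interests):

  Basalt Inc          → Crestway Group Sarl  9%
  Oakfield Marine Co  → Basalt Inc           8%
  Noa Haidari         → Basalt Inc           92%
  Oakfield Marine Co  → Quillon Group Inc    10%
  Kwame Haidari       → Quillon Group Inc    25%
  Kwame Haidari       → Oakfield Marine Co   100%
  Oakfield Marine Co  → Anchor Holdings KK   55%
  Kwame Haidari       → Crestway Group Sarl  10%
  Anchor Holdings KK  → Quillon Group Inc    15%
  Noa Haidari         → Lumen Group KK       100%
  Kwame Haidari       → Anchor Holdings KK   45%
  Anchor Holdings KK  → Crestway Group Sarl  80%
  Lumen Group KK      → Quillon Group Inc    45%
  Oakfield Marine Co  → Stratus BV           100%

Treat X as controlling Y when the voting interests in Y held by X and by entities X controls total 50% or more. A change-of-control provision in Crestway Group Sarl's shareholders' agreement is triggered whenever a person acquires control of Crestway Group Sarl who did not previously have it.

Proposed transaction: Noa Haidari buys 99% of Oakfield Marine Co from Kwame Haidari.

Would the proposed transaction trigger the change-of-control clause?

Yes

The purchase adds only to Noa's holdings (Kwame's stake shrinks), so Noa is the only person who could newly come to control Crestway.
Noa holds 92% of Basalt, so Noa controls Basalt.
Noa holds 100% of Lumen, so Noa controls Lumen.
In Crestway, Noa's side holds only 9%, not ≥ 50%.
So before the transaction, Noa does not control Crestway.
After the purchase, Noa holds 99% of Oakfield directly, and Kwame's stake falls to 1%.
Noa holds 99% of Oakfield, so Noa controls Oakfield.
Oakfield and Noa together hold 8% + 92% = 100% of Basalt, so Noa controls Basalt.
Oakfield holds 55% of Anchor, so Noa controls Anchor.
Anchor and Basalt together hold 80% + 9% = 89% of Crestway, so Noa controls Crestway.
Noa did not control Crestway before and does after, so the clause is triggered.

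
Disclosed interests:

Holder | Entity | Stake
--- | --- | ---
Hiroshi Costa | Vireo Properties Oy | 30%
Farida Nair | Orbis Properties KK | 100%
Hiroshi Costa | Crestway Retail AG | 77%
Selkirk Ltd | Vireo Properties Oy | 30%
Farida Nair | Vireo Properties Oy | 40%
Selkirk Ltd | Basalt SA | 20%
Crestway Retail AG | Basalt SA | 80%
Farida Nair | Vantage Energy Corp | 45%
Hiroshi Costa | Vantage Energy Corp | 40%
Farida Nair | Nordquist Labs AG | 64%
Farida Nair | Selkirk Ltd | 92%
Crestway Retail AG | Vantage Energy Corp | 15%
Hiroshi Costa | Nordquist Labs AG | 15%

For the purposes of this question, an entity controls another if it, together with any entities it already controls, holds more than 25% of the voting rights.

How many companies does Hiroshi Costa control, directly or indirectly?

Hiroshi holds 77% of Crestway, so Hiroshi controls Crestway.
Crestway and Hiroshi together hold 15% + 40% = 55% of Vantage, so Hiroshi controls Vantage.
Hiroshi holds 30% of Vireo, so Hiroshi controls Vireo.
Crestway holds 80% of Basalt, so Hiroshi controls Basalt.
No other company's threshold is met.
Hiroshi controls 4 companies.

4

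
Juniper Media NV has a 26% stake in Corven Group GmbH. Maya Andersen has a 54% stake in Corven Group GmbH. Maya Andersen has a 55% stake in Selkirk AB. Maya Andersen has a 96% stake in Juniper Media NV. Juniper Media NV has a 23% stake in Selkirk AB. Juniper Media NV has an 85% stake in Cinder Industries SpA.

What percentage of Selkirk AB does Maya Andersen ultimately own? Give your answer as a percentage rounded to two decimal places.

Maya reaches Selkirk along 2 paths.
Direct stake: 55% = 55%.
Via Juniper: 96% × 23% = 22.08%.
Total: 55% + 22.08% = 77.08%.

77.08%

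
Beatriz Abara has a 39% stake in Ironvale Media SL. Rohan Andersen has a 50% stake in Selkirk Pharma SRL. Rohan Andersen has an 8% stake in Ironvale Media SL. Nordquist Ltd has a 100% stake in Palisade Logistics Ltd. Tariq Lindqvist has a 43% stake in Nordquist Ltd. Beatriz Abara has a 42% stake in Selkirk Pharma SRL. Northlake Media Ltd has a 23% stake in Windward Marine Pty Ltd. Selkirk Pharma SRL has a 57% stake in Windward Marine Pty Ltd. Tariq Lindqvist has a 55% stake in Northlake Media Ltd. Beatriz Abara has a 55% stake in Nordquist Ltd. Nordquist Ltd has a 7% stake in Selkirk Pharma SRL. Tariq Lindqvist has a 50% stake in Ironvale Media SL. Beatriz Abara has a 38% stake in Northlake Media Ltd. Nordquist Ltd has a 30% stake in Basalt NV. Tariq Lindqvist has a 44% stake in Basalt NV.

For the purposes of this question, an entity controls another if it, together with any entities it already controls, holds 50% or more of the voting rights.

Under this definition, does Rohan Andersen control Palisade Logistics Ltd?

Rohan holds 50% of Selkirk, so Rohan controls Selkirk.
Selkirk holds 57% of Windward, so Rohan controls Windward.
Neither Rohan nor any entity Rohan controls holds any voting interest in Palisade.
So Rohan does not control Palisade.

No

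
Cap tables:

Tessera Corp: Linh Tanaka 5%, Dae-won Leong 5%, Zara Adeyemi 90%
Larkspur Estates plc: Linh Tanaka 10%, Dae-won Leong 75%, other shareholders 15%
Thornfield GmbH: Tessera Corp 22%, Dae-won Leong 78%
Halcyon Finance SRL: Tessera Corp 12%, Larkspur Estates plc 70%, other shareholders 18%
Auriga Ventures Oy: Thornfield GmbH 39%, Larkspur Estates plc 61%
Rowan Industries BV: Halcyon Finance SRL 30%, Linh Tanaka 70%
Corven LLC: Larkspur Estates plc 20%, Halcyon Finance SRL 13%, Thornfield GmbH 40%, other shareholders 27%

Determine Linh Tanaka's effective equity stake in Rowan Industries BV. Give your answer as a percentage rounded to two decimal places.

Linh reaches Rowan along 3 paths.
Via Tessera → Halcyon: 5% × 12% × 30% = 0.18%.
Via Larkspur → Halcyon: 10% × 70% × 30% = 2.1%.
Direct stake: 70% = 70%.
Total: 0.18% + 2.1% + 70% = 72.28%.

72.28%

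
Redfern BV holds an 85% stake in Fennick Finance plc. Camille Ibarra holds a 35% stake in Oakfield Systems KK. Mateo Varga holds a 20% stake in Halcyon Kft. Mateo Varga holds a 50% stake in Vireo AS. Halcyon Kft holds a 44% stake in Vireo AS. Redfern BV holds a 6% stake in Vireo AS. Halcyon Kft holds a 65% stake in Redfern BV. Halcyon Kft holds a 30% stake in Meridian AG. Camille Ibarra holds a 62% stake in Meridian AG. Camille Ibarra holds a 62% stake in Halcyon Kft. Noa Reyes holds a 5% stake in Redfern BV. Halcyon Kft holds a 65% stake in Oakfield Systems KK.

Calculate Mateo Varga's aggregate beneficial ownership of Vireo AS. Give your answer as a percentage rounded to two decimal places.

59.58%

Mateo reaches Vireo along 3 paths.
Direct stake: 50% = 50%.
Via Halcyon → Redfern: 20% × 65% × 6% = 0.78%.
Via Halcyon: 20% × 44% = 8.8%.
Total: 50% + 0.78% + 8.8% = 59.58%.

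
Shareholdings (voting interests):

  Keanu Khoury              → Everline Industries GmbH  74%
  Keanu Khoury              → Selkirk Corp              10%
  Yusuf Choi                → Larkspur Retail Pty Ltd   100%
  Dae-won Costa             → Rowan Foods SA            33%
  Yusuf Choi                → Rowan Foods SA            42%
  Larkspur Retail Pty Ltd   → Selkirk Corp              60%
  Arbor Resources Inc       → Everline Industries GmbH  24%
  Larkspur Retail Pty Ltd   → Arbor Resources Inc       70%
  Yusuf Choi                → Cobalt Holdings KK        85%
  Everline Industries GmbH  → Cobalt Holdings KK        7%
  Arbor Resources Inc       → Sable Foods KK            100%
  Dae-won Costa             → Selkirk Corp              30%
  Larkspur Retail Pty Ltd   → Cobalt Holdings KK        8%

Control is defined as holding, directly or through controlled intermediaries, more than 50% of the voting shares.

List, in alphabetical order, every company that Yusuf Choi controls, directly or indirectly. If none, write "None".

Yusuf holds 100% of Larkspur, so Yusuf controls Larkspur.
Larkspur holds 70% of Arbor, so Yusuf controls Arbor.
Larkspur holds 60% of Selkirk, so Yusuf controls Selkirk.
Arbor holds 100% of Sable, so Yusuf controls Sable.
Larkspur and Yusuf together hold 8% + 85% = 93% of Cobalt, so Yusuf controls Cobalt.
No other company's threshold is met.

Arbor Resources Inc, Cobalt Holdings KK, Larkspur Retail Pty Ltd, Sable Foods KK, Selkirk Corp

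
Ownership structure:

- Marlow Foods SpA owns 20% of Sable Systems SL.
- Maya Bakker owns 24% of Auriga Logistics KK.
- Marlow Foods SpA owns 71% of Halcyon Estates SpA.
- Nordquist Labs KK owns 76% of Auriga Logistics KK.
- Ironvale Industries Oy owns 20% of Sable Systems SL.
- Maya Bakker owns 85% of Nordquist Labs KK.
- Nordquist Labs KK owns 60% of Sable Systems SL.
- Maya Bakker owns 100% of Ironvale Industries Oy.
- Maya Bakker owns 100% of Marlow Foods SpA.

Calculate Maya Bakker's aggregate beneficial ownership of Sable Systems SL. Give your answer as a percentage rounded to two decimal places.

Maya reaches Sable along 3 paths.
Via Marlow: 100% × 20% = 20%.
Via Ironvale: 100% × 20% = 20%.
Via Nordquist: 85% × 60% = 51%.
Total: 20% + 20% + 51% = 91%.
Rounded: 91.00%.

91.00%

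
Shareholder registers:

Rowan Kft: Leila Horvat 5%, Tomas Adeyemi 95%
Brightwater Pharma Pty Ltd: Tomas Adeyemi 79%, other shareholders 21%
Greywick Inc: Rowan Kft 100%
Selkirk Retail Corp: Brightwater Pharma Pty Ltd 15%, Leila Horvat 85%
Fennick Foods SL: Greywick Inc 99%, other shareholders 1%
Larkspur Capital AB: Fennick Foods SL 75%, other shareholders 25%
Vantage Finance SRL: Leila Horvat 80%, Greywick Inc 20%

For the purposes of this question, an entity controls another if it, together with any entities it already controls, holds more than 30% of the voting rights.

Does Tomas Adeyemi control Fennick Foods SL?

Tomas holds 95% of Rowan, so Tomas controls Rowan.
Rowan holds 100% of Greywick, so Tomas controls Greywick.
Greywick holds 99% of Fennick, so Tomas controls Fennick.

Yes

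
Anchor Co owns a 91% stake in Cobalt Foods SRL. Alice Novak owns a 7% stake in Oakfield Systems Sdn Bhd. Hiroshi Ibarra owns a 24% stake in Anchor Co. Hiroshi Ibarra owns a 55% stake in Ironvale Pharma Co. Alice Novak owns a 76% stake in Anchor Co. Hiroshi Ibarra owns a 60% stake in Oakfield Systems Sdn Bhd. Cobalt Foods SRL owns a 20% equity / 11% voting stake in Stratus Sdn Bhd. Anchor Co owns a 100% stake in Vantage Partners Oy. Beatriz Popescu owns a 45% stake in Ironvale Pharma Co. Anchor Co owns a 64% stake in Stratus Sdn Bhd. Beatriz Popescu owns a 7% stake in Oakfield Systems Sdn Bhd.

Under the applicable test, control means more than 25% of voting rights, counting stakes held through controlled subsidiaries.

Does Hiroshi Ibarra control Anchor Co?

No

Hiroshi holds 60% of Oakfield, so Hiroshi controls Oakfield.
Hiroshi holds 55% of Ironvale, so Hiroshi controls Ironvale.
In Anchor, Hiroshi's side holds only 24%, not > 25%.
So Hiroshi does not control Anchor.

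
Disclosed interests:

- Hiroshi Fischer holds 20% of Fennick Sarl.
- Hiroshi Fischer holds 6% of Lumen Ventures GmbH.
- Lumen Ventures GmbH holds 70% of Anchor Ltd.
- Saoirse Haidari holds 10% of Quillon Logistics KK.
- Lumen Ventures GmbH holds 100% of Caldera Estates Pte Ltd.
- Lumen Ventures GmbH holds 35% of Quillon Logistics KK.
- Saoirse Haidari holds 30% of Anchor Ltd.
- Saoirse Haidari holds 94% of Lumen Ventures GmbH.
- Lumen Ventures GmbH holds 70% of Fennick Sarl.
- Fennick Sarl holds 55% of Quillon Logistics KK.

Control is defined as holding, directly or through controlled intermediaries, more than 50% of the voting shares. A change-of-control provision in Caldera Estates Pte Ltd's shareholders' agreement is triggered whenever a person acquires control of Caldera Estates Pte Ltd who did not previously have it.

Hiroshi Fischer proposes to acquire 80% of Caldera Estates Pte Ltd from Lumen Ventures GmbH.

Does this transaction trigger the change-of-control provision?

The purchase adds only to Hiroshi's holdings (Lumen's stake shrinks), so Hiroshi is the only person who could newly come to control Caldera.
Hiroshi's largest direct stake is 20% in Fennick, which does not meet the threshold, so Hiroshi controls no company.
Neither Hiroshi nor any entity Hiroshi controls holds any voting interest in Caldera.
So before the transaction, Hiroshi does not control Caldera.
After the purchase, Hiroshi holds 80% of Caldera directly, and Lumen's stake falls to 20%.
Hiroshi holds 80% of Caldera, so Hiroshi controls Caldera.
Hiroshi did not control Caldera before and does after, so the clause is triggered.

Yes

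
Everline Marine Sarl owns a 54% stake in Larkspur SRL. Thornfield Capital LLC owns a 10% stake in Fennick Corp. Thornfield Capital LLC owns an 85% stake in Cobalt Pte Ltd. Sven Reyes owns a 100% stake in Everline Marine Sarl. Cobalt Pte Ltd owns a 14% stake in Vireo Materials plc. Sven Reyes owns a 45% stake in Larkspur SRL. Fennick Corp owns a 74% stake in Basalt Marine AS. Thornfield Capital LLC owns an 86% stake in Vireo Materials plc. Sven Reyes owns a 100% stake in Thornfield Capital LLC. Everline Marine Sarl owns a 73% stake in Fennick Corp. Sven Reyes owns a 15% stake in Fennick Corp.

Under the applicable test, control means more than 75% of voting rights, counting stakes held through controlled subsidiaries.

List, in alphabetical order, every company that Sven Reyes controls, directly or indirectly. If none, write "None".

Cobalt Pte Ltd, Everline Marine Sarl, Fennick Corp, Larkspur SRL, Thornfield Capital LLC, Vireo Materials plc

Sven holds 100% of Everline, so Sven controls Everline.
Sven holds 100% of Thornfield, so Sven controls Thornfield.
Sven and Everline together hold 45% + 54% = 99% of Larkspur, so Sven controls Larkspur.
Thornfield and Sven and Everline together hold 10% + 15% + 73% = 98% of Fennick, so Sven controls Fennick.
Thornfield holds 85% of Cobalt, so Sven controls Cobalt.
Thornfield and Cobalt together hold 86% + 14% = 100% of Vireo, so Sven controls Vireo.
No other company's threshold is met.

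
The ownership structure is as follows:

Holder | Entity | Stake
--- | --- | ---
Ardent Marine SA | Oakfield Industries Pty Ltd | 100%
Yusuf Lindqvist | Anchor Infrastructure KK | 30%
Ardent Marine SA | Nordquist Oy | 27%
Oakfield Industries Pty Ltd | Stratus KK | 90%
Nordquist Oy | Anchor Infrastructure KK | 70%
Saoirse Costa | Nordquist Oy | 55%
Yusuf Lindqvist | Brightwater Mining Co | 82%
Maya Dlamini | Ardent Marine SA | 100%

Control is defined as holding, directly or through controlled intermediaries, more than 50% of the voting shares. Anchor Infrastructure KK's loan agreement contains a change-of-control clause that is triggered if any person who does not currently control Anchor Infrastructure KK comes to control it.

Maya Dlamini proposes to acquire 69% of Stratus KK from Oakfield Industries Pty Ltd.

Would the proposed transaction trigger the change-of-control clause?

No

The purchase adds only to Maya's holdings (Oakfield's stake shrinks), so Maya is the only person who could newly come to control Anchor.
Maya holds 100% of Ardent, so Maya controls Ardent.
Ardent holds 100% of Oakfield, so Maya controls Oakfield.
Oakfield holds 90% of Stratus, so Maya controls Stratus.
Neither Maya nor any entity Maya controls holds any voting interest in Anchor.
So before the transaction, Maya does not control Anchor.
After the purchase, Maya holds 69% of Stratus directly, and Oakfield's stake falls to 21%.
Oakfield and Maya together hold 21% + 69% = 90% of Stratus, so Maya controls Stratus.
After the transaction, neither Maya nor any entity Maya controls holds a voting interest in Anchor, so Maya still does not control it.
No new person acquires control, so the clause is not triggered.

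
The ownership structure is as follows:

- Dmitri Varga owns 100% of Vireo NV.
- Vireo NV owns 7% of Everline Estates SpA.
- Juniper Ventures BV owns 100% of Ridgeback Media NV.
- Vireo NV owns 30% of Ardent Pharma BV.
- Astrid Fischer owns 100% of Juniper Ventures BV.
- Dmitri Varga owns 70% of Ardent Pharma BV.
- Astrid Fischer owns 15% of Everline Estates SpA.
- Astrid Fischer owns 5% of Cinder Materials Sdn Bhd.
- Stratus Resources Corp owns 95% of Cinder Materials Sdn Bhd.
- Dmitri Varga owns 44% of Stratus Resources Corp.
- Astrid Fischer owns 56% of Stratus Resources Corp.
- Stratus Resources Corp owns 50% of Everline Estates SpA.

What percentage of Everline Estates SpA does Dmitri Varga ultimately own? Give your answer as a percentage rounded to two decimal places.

29.00%

Dmitri reaches Everline along 2 paths.
Via Stratus: 44% × 50% = 22%.
Via Vireo: 100% × 7% = 7%.
Total: 22% + 7% = 29%.
Rounded: 29.00%.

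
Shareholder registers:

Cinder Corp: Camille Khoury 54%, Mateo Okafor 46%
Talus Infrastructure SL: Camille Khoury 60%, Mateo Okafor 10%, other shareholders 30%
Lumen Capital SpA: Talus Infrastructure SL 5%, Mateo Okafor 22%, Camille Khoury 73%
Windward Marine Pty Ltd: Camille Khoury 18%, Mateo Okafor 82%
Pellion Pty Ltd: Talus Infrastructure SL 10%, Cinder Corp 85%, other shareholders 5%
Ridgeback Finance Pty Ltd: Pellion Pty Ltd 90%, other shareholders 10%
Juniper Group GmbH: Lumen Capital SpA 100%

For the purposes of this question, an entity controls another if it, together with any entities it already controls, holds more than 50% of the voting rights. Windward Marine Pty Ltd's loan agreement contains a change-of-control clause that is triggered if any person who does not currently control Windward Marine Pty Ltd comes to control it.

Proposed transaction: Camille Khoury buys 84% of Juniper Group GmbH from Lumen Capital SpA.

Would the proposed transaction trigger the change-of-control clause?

No

The purchase adds only to Camille's holdings (Lumen's stake shrinks), so Camille is the only person who could newly come to control Windward.
Camille holds 54% of Cinder, so Camille controls Cinder.
Camille holds 60% of Talus, so Camille controls Talus.
Talus and Camille together hold 5% + 73% = 78% of Lumen, so Camille controls Lumen.
Talus and Cinder together hold 10% + 85% = 95% of Pellion, so Camille controls Pellion.
Pellion holds 90% of Ridgeback, so Camille controls Ridgeback.
Lumen holds 100% of Juniper, so Camille controls Juniper.
In Windward, Camille's side holds only 18%, not > 50%.
So before the transaction, Camille does not control Windward.
After the purchase, Camille holds 84% of Juniper directly, and Lumen's stake falls to 16%.
Lumen and Camille together hold 16% + 84% = 100% of Juniper, so Camille controls Juniper.
After the transaction, Camille's side holds 18% of Windward, not > 50%, so Camille still does not control Windward.
No new person acquires control, so the clause is not triggered.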